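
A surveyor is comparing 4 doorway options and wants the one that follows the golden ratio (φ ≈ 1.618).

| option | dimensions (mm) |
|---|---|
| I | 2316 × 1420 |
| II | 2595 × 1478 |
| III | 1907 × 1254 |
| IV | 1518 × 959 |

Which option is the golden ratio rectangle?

I

Target golden ratio ≈ 1.618.
I: 1.631 (Δ0.013)  II: 1.756 (Δ0.138)  III: 1.521 (Δ0.097)  IV: 1.583 (Δ0.035)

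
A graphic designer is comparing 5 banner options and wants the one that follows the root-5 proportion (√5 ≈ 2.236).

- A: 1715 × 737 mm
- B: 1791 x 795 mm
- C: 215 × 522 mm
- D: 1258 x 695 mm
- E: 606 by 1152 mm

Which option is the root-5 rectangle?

Ratios (long/short): A ≈ 2.327; B ≈ 2.253; C ≈ 2.428; D ≈ 1.810; E ≈ 1.901.
root-5 ≈ 2.236; option B is nearest (Δ 0.017).

B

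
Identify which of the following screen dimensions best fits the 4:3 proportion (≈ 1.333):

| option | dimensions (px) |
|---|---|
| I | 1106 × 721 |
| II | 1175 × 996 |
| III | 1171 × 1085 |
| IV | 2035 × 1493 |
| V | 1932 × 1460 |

V

Ratios (long/short): I ≈ 1.534; II ≈ 1.180; III ≈ 1.079; IV ≈ 1.363; V ≈ 1.323.
4:3 ≈ 1.333; option V is nearest (Δ 0.010).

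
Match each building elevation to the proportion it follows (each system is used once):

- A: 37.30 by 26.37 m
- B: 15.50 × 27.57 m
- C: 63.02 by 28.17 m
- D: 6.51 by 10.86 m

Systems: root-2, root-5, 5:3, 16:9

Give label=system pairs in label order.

A=root-2, B=16:9, C=root-5, D=5:3

Ratios: A ≈ 1.414; B ≈ 1.779; C ≈ 2.237; D ≈ 1.668.
Targets: root-2 ≈ 1.414; root-5 ≈ 2.236; 5:3 ≈ 1.667; 16:9 ≈ 1.778.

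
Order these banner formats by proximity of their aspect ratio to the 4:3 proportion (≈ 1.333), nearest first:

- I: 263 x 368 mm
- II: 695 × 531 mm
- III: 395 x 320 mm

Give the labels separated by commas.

II, I, III

I: 368/263 ≈ 1.399 → |1.399 − 1.333| = 0.066
II: 695/531 ≈ 1.309 → |1.309 − 1.333| = 0.024
III: 395/320 ≈ 1.234 → |1.234 − 1.333| = 0.099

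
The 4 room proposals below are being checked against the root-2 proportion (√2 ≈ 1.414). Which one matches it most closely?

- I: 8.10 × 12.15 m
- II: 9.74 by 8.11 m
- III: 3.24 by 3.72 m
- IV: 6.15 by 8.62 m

IV

Ratios (long/short): I ≈ 1.500; II ≈ 1.201; III ≈ 1.148; IV ≈ 1.402.
root-2 ≈ 1.414; option IV is nearest (Δ 0.012).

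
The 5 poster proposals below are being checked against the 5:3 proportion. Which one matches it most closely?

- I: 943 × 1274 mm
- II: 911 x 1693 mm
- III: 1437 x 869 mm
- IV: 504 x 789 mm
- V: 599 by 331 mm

Target 5:3 ≈ 1.667.
I: 1.351 (Δ0.316)  II: 1.858 (Δ0.191)  III: 1.654 (Δ0.013)  IV: 1.565 (Δ0.102)  V: 1.810 (Δ0.143)

III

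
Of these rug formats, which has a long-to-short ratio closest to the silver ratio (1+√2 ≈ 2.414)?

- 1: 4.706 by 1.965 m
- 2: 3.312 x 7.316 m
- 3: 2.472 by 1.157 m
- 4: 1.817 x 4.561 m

1

Target silver ratio ≈ 2.414.
1: 2.395 (Δ0.019)  2: 2.209 (Δ0.205)  3: 2.137 (Δ0.277)  4: 2.510 (Δ0.096)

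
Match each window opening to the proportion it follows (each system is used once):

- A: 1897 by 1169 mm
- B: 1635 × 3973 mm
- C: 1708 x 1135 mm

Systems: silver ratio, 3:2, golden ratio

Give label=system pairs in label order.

A=golden ratio, B=silver ratio, C=3:2

Ratios: A ≈ 1.623; B ≈ 2.430; C ≈ 1.505.
Targets: silver ratio ≈ 2.414; 3:2 ≈ 1.500; golden ratio ≈ 1.618.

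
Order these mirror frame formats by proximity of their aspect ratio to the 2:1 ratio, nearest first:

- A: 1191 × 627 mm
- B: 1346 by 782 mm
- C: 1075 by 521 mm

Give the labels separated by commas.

A: 1191/627 ≈ 1.900 → |1.900 − 2.000| = 0.100
B: 1346/782 ≈ 1.721 → |1.721 − 2.000| = 0.279
C: 1075/521 ≈ 2.063 → |2.063 − 2.000| = 0.063

C, A, B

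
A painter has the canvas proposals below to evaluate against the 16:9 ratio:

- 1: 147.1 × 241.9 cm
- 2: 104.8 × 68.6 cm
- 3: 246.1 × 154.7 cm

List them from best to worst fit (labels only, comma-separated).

1, 3, 2

1: 241.9/147.1 ≈ 1.644 → |1.644 − 1.778| = 0.134
2: 104.8/68.6 ≈ 1.528 → |1.528 − 1.778| = 0.250
3: 246.1/154.7 ≈ 1.591 → |1.591 − 1.778| = 0.187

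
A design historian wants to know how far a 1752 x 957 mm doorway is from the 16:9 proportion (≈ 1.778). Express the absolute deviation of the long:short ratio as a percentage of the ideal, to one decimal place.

3.0%

Ratio = 1752 / 957 ≈ 1.8307.
Ideal 16:9 ≈ 1.7778. |1.8307 − 1.7778| / 1.7778 ≈ 2.98% → 3.0%.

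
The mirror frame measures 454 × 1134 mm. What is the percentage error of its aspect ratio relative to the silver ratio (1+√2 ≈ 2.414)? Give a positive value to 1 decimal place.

3.5%

Ratio = 1134 / 454 ≈ 2.4978.
Ideal silver ratio ≈ 2.4142. |2.4978 − 2.4142| / 2.4142 ≈ 3.46% → 3.5%.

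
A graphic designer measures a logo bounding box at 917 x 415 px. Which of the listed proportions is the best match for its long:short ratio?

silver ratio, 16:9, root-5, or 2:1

root-5

917/415 ≈ 2.210. Nearest candidates are root-5 (2.236, off by 0.026) and silver ratio (2.414, off by 0.204).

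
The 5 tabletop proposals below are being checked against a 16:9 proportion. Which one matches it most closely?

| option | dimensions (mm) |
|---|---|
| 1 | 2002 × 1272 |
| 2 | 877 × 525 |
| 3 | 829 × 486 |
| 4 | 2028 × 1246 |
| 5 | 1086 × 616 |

Ratios (long/short): 1 ≈ 1.574; 2 ≈ 1.670; 3 ≈ 1.706; 4 ≈ 1.628; 5 ≈ 1.763.
16:9 ≈ 1.778; option 5 is nearest (Δ 0.015).

5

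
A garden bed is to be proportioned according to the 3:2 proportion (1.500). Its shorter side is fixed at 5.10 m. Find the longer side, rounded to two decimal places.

7.65 m

3:2 = 1.50000.
Longer side = 5.10 × 1.50000 ≈ 7.6500 → 7.65 m.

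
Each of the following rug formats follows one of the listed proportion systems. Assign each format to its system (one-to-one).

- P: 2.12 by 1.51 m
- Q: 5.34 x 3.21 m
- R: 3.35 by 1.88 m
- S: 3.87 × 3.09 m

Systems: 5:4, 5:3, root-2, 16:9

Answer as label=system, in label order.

Ratios: P ≈ 1.404; Q ≈ 1.664; R ≈ 1.782; S ≈ 1.252.
Targets: 5:4 ≈ 1.250; 5:3 ≈ 1.667; root-2 ≈ 1.414; 16:9 ≈ 1.778.

P=root-2, Q=5:3, R=16:9, S=5:4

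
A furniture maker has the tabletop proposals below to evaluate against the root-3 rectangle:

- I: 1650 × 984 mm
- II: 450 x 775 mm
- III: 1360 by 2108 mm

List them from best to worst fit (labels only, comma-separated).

I: 1650/984 ≈ 1.677 → |1.677 − 1.732| = 0.055
II: 775/450 ≈ 1.722 → |1.722 − 1.732| = 0.010
III: 2108/1360 ≈ 1.550 → |1.550 − 1.732| = 0.182

II, I, III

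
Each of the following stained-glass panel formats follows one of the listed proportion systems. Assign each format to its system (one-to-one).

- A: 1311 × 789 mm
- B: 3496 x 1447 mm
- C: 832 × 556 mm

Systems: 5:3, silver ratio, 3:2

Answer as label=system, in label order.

A=5:3, B=silver ratio, C=3:2

A = 1311/789 ≈ 1.662 → 5:3 (1.667)
B = 3496/1447 ≈ 2.416 → silver ratio (2.414)
C = 832/556 ≈ 1.496 → 3:2 (1.500)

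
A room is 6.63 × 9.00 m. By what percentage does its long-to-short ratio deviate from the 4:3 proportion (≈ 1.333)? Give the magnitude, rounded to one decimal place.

1.8%

Ratio = 9.00 / 6.63 ≈ 1.3575.
Ideal 4:3 ≈ 1.3333. |1.3575 − 1.3333| / 1.3333 ≈ 1.82% → 1.8%.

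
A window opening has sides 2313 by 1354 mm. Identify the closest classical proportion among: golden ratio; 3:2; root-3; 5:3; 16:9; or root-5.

2313/1354 ≈ 1.708. Nearest candidates are root-3 (1.732, off by 0.024) and 5:3 (1.667, off by 0.041).

root-3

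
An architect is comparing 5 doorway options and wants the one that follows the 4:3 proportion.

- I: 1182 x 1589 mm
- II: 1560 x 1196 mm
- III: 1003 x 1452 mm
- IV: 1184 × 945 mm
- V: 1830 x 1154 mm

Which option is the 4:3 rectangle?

Target 4:3 ≈ 1.333.
I: 1.344 (Δ0.011)  II: 1.304 (Δ0.029)  III: 1.448 (Δ0.115)  IV: 1.253 (Δ0.080)  V: 1.586 (Δ0.253)

I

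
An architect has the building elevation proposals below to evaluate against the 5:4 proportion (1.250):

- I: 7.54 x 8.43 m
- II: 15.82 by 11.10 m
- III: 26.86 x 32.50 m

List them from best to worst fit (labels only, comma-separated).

III, I, II

Ratios: I = 8.43 / 7.54 ≈ 1.118; II = 15.82 / 11.10 ≈ 1.425; III = 32.50 / 26.86 ≈ 1.210.
|Δ from 1.250|: I 0.132; II 0.175; III 0.040.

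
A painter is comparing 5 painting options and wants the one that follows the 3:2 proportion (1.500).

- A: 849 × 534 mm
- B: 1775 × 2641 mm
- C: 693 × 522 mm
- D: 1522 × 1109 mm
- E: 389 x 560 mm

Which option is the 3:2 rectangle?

Target 3:2 ≈ 1.500.
A: 1.590 (Δ0.090)  B: 1.488 (Δ0.012)  C: 1.328 (Δ0.172)  D: 1.372 (Δ0.128)  E: 1.440 (Δ0.060)

B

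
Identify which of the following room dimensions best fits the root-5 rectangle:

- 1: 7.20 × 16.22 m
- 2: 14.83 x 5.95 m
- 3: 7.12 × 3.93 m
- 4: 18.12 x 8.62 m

1

Target root-5 ≈ 2.236.
1: 2.253 (Δ0.017)  2: 2.492 (Δ0.256)  3: 1.812 (Δ0.424)  4: 2.102 (Δ0.134)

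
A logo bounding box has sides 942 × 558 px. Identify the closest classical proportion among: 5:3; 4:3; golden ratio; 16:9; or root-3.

5:3

Ratio = 942 / 558 ≈ 1.688.
Distances: 5:3 1.667 (Δ 0.021); 4:3 1.333 (Δ 0.355); golden ratio 1.618 (Δ 0.070); 16:9 1.778 (Δ 0.090); root-3 1.732 (Δ 0.044).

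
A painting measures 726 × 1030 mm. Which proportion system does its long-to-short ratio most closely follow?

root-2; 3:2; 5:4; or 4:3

root-2

Ratio = 1030 / 726 ≈ 1.419.
Distances: root-2 1.414 (Δ 0.005); 3:2 1.500 (Δ 0.081); 5:4 1.250 (Δ 0.169); 4:3 1.333 (Δ 0.086).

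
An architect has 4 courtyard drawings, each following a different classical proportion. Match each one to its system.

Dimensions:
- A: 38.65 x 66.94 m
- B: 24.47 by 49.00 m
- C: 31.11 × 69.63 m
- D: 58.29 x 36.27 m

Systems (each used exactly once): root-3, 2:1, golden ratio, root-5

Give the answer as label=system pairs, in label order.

Ratios: A ≈ 1.732; B ≈ 2.002; C ≈ 2.238; D ≈ 1.607.
Targets: root-3 ≈ 1.732; 2:1 ≈ 2.000; golden ratio ≈ 1.618; root-5 ≈ 2.236.

A=root-3, B=2:1, C=root-5, D=golden ratio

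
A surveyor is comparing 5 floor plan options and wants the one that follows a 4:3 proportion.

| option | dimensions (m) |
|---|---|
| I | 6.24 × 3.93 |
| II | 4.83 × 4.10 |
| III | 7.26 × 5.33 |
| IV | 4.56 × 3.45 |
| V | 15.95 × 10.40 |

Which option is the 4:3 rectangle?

Ratios (long/short): I ≈ 1.588; II ≈ 1.178; III ≈ 1.362; IV ≈ 1.322; V ≈ 1.534.
4:3 ≈ 1.333; option IV is nearest (Δ 0.011).

IV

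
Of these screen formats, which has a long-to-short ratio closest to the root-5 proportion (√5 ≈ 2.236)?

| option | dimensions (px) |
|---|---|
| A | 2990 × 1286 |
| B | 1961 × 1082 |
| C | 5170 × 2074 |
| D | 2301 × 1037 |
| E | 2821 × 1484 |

D

Ratios (long/short): A ≈ 2.325; B ≈ 1.812; C ≈ 2.493; D ≈ 2.219; E ≈ 1.901.
root-5 ≈ 2.236; option D is nearest (Δ 0.017).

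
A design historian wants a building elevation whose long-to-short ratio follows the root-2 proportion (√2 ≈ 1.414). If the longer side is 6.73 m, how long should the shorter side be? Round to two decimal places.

4.76 m

root-2 ≈ 1.41421.
Shorter side = 6.73 ÷ 1.41421 ≈ 4.7588 → 4.76 m.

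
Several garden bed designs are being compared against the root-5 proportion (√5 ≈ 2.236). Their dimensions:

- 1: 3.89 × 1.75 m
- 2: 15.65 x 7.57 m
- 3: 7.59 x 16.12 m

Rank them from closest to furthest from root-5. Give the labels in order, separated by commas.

1: 3.89/1.75 ≈ 2.223 → |2.223 − 2.236| = 0.013
2: 15.65/7.57 ≈ 2.067 → |2.067 − 2.236| = 0.169
3: 16.12/7.59 ≈ 2.124 → |2.124 − 2.236| = 0.112

1, 3, 2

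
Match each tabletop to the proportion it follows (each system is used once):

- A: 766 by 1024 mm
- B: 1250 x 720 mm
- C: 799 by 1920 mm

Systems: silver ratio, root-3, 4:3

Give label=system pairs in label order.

A=4:3, B=root-3, C=silver ratio

Ratios: A ≈ 1.337; B ≈ 1.736; C ≈ 2.403.
Targets: silver ratio ≈ 2.414; root-3 ≈ 1.732; 4:3 ≈ 1.333.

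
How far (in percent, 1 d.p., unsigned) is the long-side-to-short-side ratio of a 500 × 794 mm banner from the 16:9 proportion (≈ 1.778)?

10.7%

Ratio = 794 / 500 ≈ 1.5880.
Ideal 16:9 ≈ 1.7778. |1.5880 − 1.7778| / 1.7778 ≈ 10.68% → 10.7%.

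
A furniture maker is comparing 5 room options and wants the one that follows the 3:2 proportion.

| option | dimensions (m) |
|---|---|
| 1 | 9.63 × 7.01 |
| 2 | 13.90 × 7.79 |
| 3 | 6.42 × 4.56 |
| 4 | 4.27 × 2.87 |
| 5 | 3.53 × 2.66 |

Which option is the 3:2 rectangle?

Ratios (long/short): 1 ≈ 1.374; 2 ≈ 1.784; 3 ≈ 1.408; 4 ≈ 1.488; 5 ≈ 1.327.
3:2 ≈ 1.500; option 4 is nearest (Δ 0.012).

4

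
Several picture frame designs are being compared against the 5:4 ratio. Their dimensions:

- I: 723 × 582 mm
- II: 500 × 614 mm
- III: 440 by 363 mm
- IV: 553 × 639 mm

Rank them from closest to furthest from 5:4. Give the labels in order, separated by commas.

I, II, III, IV

I: 723/582 ≈ 1.242 → |1.242 − 1.250| = 0.008
II: 614/500 ≈ 1.228 → |1.228 − 1.250| = 0.022
III: 440/363 ≈ 1.212 → |1.212 − 1.250| = 0.038
IV: 639/553 ≈ 1.156 → |1.156 − 1.250| = 0.094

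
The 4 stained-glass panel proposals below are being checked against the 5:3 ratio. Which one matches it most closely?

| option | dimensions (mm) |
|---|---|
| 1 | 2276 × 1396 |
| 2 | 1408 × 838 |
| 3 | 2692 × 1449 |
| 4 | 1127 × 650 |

2

Ratios (long/short): 1 ≈ 1.630; 2 ≈ 1.680; 3 ≈ 1.858; 4 ≈ 1.734.
5:3 ≈ 1.667; option 2 is nearest (Δ 0.013).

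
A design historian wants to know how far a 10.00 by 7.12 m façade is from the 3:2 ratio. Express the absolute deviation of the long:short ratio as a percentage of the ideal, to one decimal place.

Ratio = 10.00 / 7.12 ≈ 1.4045.
Ideal 3:2 = 1.5000. |1.4045 − 1.5000| / 1.5000 ≈ 6.37% → 6.4%.

6.4%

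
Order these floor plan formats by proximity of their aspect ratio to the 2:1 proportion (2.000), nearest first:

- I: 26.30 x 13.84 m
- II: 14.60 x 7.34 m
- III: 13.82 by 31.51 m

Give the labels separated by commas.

I: 26.30/13.84 ≈ 1.900 → |1.900 − 2.000| = 0.100
II: 14.60/7.34 ≈ 1.989 → |1.989 − 2.000| = 0.011
III: 31.51/13.82 ≈ 2.280 → |2.280 − 2.000| = 0.280

II, I, III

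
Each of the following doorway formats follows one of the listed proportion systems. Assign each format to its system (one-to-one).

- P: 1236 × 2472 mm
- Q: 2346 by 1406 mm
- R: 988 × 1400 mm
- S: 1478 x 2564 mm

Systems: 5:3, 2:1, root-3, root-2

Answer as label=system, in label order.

Ratios: P ≈ 2.000; Q ≈ 1.669; R ≈ 1.417; S ≈ 1.735.
Targets: 5:3 ≈ 1.667; 2:1 ≈ 2.000; root-3 ≈ 1.732; root-2 ≈ 1.414.

P=2:1, Q=5:3, R=root-2, S=root-3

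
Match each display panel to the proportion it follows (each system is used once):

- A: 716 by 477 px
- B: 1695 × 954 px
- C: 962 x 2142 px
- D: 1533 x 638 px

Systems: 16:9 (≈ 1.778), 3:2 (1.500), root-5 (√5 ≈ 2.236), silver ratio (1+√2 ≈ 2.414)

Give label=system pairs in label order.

A = 716/477 ≈ 1.501 → 3:2 (1.500)
B = 1695/954 ≈ 1.777 → 16:9 (1.778)
C = 2142/962 ≈ 2.227 → root-5 (2.236)
D = 1533/638 ≈ 2.403 → silver ratio (2.414)

A=3:2, B=16:9, C=root-5, D=silver ratio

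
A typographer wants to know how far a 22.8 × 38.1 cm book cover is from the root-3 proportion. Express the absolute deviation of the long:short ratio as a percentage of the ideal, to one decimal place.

3.5%

Ratio = 38.1 / 22.8 ≈ 1.6711.
Ideal root-3 ≈ 1.7321. |1.6711 − 1.7321| / 1.7321 ≈ 3.52% → 3.5%.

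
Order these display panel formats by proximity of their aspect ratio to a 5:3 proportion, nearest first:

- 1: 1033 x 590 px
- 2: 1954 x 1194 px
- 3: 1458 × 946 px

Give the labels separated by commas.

2, 1, 3

Ratios: 1 = 1033 / 590 ≈ 1.751; 2 = 1954 / 1194 ≈ 1.637; 3 = 1458 / 946 ≈ 1.541.
|Δ from 1.667|: 1 0.084; 2 0.030; 3 0.126.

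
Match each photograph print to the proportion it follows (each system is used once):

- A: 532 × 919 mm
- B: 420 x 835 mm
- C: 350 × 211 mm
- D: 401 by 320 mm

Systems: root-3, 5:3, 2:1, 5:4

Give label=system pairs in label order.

A=root-3, B=2:1, C=5:3, D=5:4

Ratios: A ≈ 1.727; B ≈ 1.988; C ≈ 1.659; D ≈ 1.253.
Targets: root-3 ≈ 1.732; 5:3 ≈ 1.667; 2:1 ≈ 2.000; 5:4 ≈ 1.250.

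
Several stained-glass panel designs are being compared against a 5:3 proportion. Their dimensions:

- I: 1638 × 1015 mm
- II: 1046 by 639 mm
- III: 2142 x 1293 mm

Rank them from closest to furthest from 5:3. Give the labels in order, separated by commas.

I: 1638/1015 ≈ 1.614 → |1.614 − 1.667| = 0.053
II: 1046/639 ≈ 1.637 → |1.637 − 1.667| = 0.030
III: 2142/1293 ≈ 1.657 → |1.657 − 1.667| = 0.010

III, II, I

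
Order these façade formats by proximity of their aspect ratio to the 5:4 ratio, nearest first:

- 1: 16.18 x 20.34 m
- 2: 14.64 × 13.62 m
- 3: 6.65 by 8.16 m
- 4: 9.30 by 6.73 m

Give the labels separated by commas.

1, 3, 4, 2

1: 20.34/16.18 ≈ 1.257 → |1.257 − 1.250| = 0.007
2: 14.64/13.62 ≈ 1.075 → |1.075 − 1.250| = 0.175
3: 8.16/6.65 ≈ 1.227 → |1.227 − 1.250| = 0.023
4: 9.30/6.73 ≈ 1.382 → |1.382 − 1.250| = 0.132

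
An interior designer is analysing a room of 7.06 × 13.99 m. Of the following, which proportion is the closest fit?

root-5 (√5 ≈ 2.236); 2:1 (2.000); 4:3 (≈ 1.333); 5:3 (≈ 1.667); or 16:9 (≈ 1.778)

13.99/7.06 ≈ 1.982. Nearest candidates are 2:1 (2.000, off by 0.018) and 16:9 (1.778, off by 0.204).

2:1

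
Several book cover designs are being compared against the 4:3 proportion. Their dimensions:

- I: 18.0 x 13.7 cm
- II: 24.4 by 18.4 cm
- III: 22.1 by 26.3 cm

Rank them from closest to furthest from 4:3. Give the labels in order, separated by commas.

I: 18.0/13.7 ≈ 1.314 → |1.314 − 1.333| = 0.019
II: 24.4/18.4 ≈ 1.326 → |1.326 − 1.333| = 0.007
III: 26.3/22.1 ≈ 1.190 → |1.190 − 1.333| = 0.143

II, I, III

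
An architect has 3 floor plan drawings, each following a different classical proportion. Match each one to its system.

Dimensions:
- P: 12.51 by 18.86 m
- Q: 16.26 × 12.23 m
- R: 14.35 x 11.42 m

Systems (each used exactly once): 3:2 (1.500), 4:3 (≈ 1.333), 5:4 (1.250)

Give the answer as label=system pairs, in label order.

Ratios: P ≈ 1.508; Q ≈ 1.330; R ≈ 1.257.
Targets: 3:2 ≈ 1.500; 4:3 ≈ 1.333; 5:4 ≈ 1.250.

P=3:2, Q=4:3, R=5:4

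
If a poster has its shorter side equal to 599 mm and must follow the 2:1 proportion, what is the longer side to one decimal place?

2:1 = 2.00000.
Longer side = 599 × 2.00000 ≈ 1198.000 → 1198.0 mm.

1198.0 mm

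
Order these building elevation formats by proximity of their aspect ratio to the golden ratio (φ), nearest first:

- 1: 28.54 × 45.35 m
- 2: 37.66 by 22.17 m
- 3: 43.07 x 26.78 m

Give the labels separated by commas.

3, 1, 2

Ratios: 1 = 45.35 / 28.54 ≈ 1.589; 2 = 37.66 / 22.17 ≈ 1.699; 3 = 43.07 / 26.78 ≈ 1.608.
|Δ from 1.618|: 1 0.029; 2 0.081; 3 0.010.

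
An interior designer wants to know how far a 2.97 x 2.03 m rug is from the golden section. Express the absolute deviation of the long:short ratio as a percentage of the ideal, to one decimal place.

Ratio = 2.97 / 2.03 ≈ 1.4631.
Ideal golden ratio ≈ 1.6180. |1.4631 − 1.6180| / 1.6180 ≈ 9.57% → 9.6%.

9.6%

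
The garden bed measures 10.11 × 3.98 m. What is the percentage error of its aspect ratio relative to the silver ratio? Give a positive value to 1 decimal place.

Ratio = 10.11 / 3.98 ≈ 2.5402.
Ideal silver ratio ≈ 2.4142. |2.5402 − 2.4142| / 2.4142 ≈ 5.22% → 5.2%.

5.2%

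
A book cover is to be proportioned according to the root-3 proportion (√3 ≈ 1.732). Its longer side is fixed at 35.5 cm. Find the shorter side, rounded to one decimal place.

20.5 cm

root-3 ≈ 1.73205.
Shorter side = 35.5 ÷ 1.73205 ≈ 20.496 → 20.5 cm.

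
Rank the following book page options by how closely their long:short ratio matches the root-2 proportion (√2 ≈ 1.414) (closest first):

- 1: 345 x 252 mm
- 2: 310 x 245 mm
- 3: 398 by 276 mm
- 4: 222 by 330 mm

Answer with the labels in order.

3, 1, 4, 2

1: 345/252 ≈ 1.369 → |1.369 − 1.414| = 0.045
2: 310/245 ≈ 1.265 → |1.265 − 1.414| = 0.149
3: 398/276 ≈ 1.442 → |1.442 − 1.414| = 0.028
4: 330/222 ≈ 1.486 → |1.486 − 1.414| = 0.072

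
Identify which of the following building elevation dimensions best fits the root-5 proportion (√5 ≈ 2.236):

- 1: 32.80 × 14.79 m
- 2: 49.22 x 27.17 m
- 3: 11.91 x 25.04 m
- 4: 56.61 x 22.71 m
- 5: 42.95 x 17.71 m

1

Ratios (long/short): 1 ≈ 2.218; 2 ≈ 1.812; 3 ≈ 2.102; 4 ≈ 2.493; 5 ≈ 2.425.
root-5 ≈ 2.236; option 1 is nearest (Δ 0.018).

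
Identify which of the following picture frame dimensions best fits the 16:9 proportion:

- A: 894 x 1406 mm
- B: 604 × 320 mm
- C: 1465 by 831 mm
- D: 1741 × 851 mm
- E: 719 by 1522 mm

C

Target 16:9 ≈ 1.778.
A: 1.573 (Δ0.205)  B: 1.887 (Δ0.109)  C: 1.763 (Δ0.015)  D: 2.046 (Δ0.268)  E: 2.117 (Δ0.339)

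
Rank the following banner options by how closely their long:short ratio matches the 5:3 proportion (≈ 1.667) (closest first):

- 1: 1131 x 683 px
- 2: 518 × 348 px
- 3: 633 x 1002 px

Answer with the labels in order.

Ratios: 1 = 1131 / 683 ≈ 1.656; 2 = 518 / 348 ≈ 1.489; 3 = 1002 / 633 ≈ 1.583.
|Δ from 1.667|: 1 0.011; 2 0.178; 3 0.084.

1, 3, 2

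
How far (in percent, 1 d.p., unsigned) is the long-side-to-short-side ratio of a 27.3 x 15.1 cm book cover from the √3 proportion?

4.4%

Ratio = 27.3 / 15.1 ≈ 1.8079.
Ideal root-3 ≈ 1.7321. |1.8079 − 1.7321| / 1.7321 ≈ 4.38% → 4.4%.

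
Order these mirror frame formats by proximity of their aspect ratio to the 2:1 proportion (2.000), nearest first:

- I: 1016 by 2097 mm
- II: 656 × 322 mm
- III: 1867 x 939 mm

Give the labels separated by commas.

III, II, I

I: 2097/1016 ≈ 2.064 → |2.064 − 2.000| = 0.064
II: 656/322 ≈ 2.037 → |2.037 − 2.000| = 0.037
III: 1867/939 ≈ 1.988 → |1.988 − 2.000| = 0.012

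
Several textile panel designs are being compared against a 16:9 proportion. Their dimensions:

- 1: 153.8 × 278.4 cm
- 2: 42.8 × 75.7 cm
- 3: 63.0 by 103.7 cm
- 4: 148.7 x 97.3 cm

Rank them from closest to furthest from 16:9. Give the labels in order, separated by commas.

1: 278.4/153.8 ≈ 1.810 → |1.810 − 1.778| = 0.032
2: 75.7/42.8 ≈ 1.769 → |1.769 − 1.778| = 0.009
3: 103.7/63.0 ≈ 1.646 → |1.646 − 1.778| = 0.132
4: 148.7/97.3 ≈ 1.528 → |1.528 − 1.778| = 0.250

2, 1, 3, 4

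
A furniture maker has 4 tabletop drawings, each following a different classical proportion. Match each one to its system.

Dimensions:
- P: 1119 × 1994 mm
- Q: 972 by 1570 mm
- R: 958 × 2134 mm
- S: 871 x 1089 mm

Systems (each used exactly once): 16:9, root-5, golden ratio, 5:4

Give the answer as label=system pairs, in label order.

Ratios: P ≈ 1.782; Q ≈ 1.615; R ≈ 2.228; S ≈ 1.250.
Targets: 16:9 ≈ 1.778; root-5 ≈ 2.236; golden ratio ≈ 1.618; 5:4 ≈ 1.250.

P=16:9, Q=golden ratio, R=root-5, S=5:4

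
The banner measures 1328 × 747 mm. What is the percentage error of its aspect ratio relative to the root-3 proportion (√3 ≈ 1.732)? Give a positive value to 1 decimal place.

2.6%

Ratio = 1328 / 747 ≈ 1.7778.
Ideal root-3 ≈ 1.7321. |1.7778 − 1.7321| / 1.7321 ≈ 2.64% → 2.6%.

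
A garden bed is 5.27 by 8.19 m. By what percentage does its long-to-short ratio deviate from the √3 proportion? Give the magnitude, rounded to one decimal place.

10.3%

Ratio = 8.19 / 5.27 ≈ 1.5541.
Ideal root-3 ≈ 1.7321. |1.5541 − 1.7321| / 1.7321 ≈ 10.28% → 10.3%.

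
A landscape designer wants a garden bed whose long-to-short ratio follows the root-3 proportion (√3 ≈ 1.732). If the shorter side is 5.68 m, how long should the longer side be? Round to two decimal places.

root-3 ≈ 1.73205.
Longer side = 5.68 × 1.73205 ≈ 9.8380 → 9.84 m.

9.84 m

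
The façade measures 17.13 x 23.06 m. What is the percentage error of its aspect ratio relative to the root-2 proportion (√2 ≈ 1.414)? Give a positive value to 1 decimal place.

Ratio = 23.06 / 17.13 ≈ 1.3462.
Ideal root-2 ≈ 1.4142. |1.3462 − 1.4142| / 1.4142 ≈ 4.81% → 4.8%.

4.8%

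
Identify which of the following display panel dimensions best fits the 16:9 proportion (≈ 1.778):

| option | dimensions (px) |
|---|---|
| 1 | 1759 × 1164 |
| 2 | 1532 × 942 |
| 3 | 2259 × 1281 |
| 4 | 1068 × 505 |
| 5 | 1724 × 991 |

Target 16:9 ≈ 1.778.
1: 1.511 (Δ0.267)  2: 1.626 (Δ0.152)  3: 1.763 (Δ0.015)  4: 2.115 (Δ0.337)  5: 1.740 (Δ0.038)

3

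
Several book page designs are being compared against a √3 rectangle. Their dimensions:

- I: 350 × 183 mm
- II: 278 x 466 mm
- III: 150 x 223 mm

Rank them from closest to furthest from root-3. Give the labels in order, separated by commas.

Ratios: I = 350 / 183 ≈ 1.913; II = 466 / 278 ≈ 1.676; III = 223 / 150 ≈ 1.487.
|Δ from 1.732|: I 0.181; II 0.056; III 0.245.

II, I, III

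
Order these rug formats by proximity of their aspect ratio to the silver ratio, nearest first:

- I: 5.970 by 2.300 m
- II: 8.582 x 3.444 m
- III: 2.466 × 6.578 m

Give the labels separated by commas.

II, I, III

Ratios: I = 5.970 / 2.300 ≈ 2.596; II = 8.582 / 3.444 ≈ 2.492; III = 6.578 / 2.466 ≈ 2.667.
|Δ from 2.414|: I 0.182; II 0.078; III 0.253.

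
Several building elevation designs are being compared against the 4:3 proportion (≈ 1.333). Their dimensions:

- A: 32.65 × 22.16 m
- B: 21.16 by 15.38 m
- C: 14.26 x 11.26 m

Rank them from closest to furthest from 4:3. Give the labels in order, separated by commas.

Ratios: A = 32.65 / 22.16 ≈ 1.473; B = 21.16 / 15.38 ≈ 1.376; C = 14.26 / 11.26 ≈ 1.266.
|Δ from 1.333|: A 0.140; B 0.043; C 0.067.

B, C, A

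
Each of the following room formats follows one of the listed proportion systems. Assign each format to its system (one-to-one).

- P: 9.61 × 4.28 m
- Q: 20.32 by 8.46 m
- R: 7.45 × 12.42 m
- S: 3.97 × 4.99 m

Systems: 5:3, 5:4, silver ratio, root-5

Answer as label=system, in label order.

Ratios: P ≈ 2.245; Q ≈ 2.402; R ≈ 1.667; S ≈ 1.257.
Targets: 5:3 ≈ 1.667; 5:4 ≈ 1.250; silver ratio ≈ 2.414; root-5 ≈ 2.236.

P=root-5, Q=silver ratio, R=5:3, S=5:4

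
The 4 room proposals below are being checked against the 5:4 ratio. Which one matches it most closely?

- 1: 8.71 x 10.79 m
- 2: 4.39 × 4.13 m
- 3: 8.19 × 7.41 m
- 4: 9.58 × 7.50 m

Ratios (long/short): 1 ≈ 1.239; 2 ≈ 1.063; 3 ≈ 1.105; 4 ≈ 1.277.
5:4 ≈ 1.250; option 1 is nearest (Δ 0.011).

1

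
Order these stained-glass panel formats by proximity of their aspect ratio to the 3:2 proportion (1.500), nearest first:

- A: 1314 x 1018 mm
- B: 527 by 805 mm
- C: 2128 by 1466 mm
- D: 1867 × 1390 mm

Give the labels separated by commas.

A: 1314/1018 ≈ 1.291 → |1.291 − 1.500| = 0.209
B: 805/527 ≈ 1.528 → |1.528 − 1.500| = 0.028
C: 2128/1466 ≈ 1.452 → |1.452 − 1.500| = 0.048
D: 1867/1390 ≈ 1.343 → |1.343 − 1.500| = 0.157

B, C, D, A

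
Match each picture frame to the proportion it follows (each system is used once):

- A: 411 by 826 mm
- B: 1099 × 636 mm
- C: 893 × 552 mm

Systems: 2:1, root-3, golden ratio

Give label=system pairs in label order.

A = 826/411 ≈ 2.010 → 2:1 (2.000)
B = 1099/636 ≈ 1.728 → root-3 (1.732)
C = 893/552 ≈ 1.618 → golden ratio (1.618)

A=2:1, B=root-3, C=golden ratio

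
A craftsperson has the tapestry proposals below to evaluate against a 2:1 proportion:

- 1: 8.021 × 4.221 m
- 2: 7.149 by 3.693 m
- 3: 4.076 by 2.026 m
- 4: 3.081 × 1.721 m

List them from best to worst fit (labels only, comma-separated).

3, 2, 1, 4

Ratios: 1 = 8.021 / 4.221 ≈ 1.900; 2 = 7.149 / 3.693 ≈ 1.936; 3 = 4.076 / 2.026 ≈ 2.012; 4 = 3.081 / 1.721 ≈ 1.790.
|Δ from 2.000|: 1 0.100; 2 0.064; 3 0.012; 4 0.210.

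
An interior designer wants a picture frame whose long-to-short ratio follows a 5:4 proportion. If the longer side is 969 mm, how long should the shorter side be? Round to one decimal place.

775.2 mm

5:4 = 1.25000.
Shorter side = 969 ÷ 1.25000 ≈ 775.200 → 775.2 mm.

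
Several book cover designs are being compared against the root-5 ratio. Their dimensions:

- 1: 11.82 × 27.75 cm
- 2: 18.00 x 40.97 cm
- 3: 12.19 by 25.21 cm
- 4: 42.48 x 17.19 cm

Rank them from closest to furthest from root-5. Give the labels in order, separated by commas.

2, 1, 3, 4

1: 27.75/11.82 ≈ 2.348 → |2.348 − 2.236| = 0.112
2: 40.97/18.00 ≈ 2.276 → |2.276 − 2.236| = 0.040
3: 25.21/12.19 ≈ 2.068 → |2.068 − 2.236| = 0.168
4: 42.48/17.19 ≈ 2.471 → |2.471 − 2.236| = 0.235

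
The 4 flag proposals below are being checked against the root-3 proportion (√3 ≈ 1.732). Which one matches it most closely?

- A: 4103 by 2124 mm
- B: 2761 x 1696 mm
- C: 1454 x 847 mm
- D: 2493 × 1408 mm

C

Target root-3 ≈ 1.732.
A: 1.932 (Δ0.200)  B: 1.628 (Δ0.104)  C: 1.717 (Δ0.015)  D: 1.771 (Δ0.039)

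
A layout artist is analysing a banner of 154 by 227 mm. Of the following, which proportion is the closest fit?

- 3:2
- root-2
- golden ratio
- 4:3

227/154 ≈ 1.474. Nearest candidates are 3:2 (1.500, off by 0.026) and root-2 (1.414, off by 0.060).

3:2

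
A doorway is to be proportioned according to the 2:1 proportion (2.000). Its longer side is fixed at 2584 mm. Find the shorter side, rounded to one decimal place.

1292.0 mm

2:1 = 2.00000.
Shorter side = 2584 ÷ 2.00000 ≈ 1292.000 → 1292.0 mm.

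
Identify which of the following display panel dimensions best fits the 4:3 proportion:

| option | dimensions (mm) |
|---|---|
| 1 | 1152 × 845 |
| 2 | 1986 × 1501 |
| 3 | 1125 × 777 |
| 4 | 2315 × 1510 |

Target 4:3 ≈ 1.333.
1: 1.363 (Δ0.030)  2: 1.323 (Δ0.010)  3: 1.448 (Δ0.115)  4: 1.533 (Δ0.200)

2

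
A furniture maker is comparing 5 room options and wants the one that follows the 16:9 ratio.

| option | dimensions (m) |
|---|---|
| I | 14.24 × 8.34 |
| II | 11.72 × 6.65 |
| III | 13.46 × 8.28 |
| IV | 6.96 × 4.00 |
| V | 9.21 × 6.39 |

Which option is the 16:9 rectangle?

II

Ratios (long/short): I ≈ 1.707; II ≈ 1.762; III ≈ 1.626; IV ≈ 1.740; V ≈ 1.441.
16:9 ≈ 1.778; option II is nearest (Δ 0.016).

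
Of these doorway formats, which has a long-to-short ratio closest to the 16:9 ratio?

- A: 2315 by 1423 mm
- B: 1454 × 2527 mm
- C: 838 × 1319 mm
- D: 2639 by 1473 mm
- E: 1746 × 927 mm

D

Target 16:9 ≈ 1.778.
A: 1.627 (Δ0.151)  B: 1.738 (Δ0.040)  C: 1.574 (Δ0.204)  D: 1.792 (Δ0.014)  E: 1.883 (Δ0.105)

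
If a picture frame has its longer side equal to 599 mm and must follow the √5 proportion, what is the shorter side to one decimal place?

267.9 mm

root-5 ≈ 2.23607.
Shorter side = 599 ÷ 2.23607 ≈ 267.881 → 267.9 mm.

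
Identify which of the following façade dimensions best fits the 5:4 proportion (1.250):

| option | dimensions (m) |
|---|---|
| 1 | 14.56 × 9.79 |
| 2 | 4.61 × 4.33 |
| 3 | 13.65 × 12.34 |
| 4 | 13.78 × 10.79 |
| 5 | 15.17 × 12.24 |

5

Target 5:4 ≈ 1.250.
1: 1.487 (Δ0.237)  2: 1.065 (Δ0.185)  3: 1.106 (Δ0.144)  4: 1.277 (Δ0.027)  5: 1.239 (Δ0.011)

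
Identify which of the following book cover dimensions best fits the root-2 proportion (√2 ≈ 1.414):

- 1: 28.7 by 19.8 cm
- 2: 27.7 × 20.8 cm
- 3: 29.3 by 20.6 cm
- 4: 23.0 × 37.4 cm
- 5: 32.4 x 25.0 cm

Ratios (long/short): 1 ≈ 1.449; 2 ≈ 1.332; 3 ≈ 1.422; 4 ≈ 1.626; 5 ≈ 1.296.
root-2 ≈ 1.414; option 3 is nearest (Δ 0.008).

3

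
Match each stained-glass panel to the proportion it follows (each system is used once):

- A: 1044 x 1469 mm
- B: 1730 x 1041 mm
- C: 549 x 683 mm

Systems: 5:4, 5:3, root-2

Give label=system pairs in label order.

A=root-2, B=5:3, C=5:4

Ratios: A ≈ 1.407; B ≈ 1.662; C ≈ 1.244.
Targets: 5:4 ≈ 1.250; 5:3 ≈ 1.667; root-2 ≈ 1.414.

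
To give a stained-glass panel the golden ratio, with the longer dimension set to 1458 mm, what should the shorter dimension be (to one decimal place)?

901.1 mm

golden ratio ≈ 1.61803.
Shorter side = 1458 ÷ 1.61803 ≈ 901.096 → 901.1 mm.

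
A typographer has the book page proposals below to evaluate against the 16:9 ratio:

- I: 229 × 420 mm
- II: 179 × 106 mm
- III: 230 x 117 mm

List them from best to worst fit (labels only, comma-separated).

I, II, III

Ratios: I = 420 / 229 ≈ 1.834; II = 179 / 106 ≈ 1.689; III = 230 / 117 ≈ 1.966.
|Δ from 1.778|: I 0.056; II 0.089; III 0.188.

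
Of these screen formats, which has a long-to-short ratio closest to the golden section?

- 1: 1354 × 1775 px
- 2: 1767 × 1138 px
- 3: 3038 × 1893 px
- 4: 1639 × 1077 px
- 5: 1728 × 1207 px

3

Ratios (long/short): 1 ≈ 1.311; 2 ≈ 1.553; 3 ≈ 1.605; 4 ≈ 1.522; 5 ≈ 1.432.
golden ratio ≈ 1.618; option 3 is nearest (Δ 0.013).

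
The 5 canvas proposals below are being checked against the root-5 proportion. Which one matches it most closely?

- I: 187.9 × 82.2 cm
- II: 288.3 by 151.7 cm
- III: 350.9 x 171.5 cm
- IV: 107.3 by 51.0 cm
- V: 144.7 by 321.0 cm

Ratios (long/short): I ≈ 2.286; II ≈ 1.900; III ≈ 2.046; IV ≈ 2.104; V ≈ 2.218.
root-5 ≈ 2.236; option V is nearest (Δ 0.018).

V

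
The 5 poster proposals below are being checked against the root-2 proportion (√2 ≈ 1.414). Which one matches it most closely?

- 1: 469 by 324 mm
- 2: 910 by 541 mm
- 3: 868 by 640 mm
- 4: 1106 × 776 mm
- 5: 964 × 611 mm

4

Ratios (long/short): 1 ≈ 1.448; 2 ≈ 1.682; 3 ≈ 1.356; 4 ≈ 1.425; 5 ≈ 1.578.
root-2 ≈ 1.414; option 4 is nearest (Δ 0.011).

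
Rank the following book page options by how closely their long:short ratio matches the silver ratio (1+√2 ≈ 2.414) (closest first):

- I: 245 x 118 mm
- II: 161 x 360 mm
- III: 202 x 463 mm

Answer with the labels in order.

I: 245/118 ≈ 2.076 → |2.076 − 2.414| = 0.338
II: 360/161 ≈ 2.236 → |2.236 − 2.414| = 0.178
III: 463/202 ≈ 2.292 → |2.292 − 2.414| = 0.122

III, II, I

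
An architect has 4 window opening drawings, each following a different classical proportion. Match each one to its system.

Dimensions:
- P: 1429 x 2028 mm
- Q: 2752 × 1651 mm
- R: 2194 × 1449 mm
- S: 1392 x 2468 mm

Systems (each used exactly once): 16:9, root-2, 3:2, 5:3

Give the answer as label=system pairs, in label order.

Ratios: P ≈ 1.419; Q ≈ 1.667; R ≈ 1.514; S ≈ 1.773.
Targets: 16:9 ≈ 1.778; root-2 ≈ 1.414; 3:2 ≈ 1.500; 5:3 ≈ 1.667.

P=root-2, Q=5:3, R=3:2, S=16:9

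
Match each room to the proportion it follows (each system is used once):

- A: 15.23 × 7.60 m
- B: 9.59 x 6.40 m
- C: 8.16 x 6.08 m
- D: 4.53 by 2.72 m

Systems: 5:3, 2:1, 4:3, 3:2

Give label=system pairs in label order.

A=2:1, B=3:2, C=4:3, D=5:3

A = 15.23/7.60 ≈ 2.004 → 2:1 (2.000)
B = 9.59/6.40 ≈ 1.498 → 3:2 (1.500)
C = 8.16/6.08 ≈ 1.342 → 4:3 (1.333)
D = 4.53/2.72 ≈ 1.665 → 5:3 (1.667)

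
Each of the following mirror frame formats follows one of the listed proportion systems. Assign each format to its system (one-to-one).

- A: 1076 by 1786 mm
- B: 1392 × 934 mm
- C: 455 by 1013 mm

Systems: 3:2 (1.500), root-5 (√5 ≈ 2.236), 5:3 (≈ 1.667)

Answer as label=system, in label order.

A = 1786/1076 ≈ 1.660 → 5:3 (1.667)
B = 1392/934 ≈ 1.490 → 3:2 (1.500)
C = 1013/455 ≈ 2.226 → root-5 (2.236)

A=5:3, B=3:2, C=root-5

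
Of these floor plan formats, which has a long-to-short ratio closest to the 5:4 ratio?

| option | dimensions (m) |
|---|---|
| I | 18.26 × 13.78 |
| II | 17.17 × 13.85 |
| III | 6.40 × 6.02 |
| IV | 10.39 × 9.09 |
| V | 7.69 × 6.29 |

II

Ratios (long/short): I ≈ 1.325; II ≈ 1.240; III ≈ 1.063; IV ≈ 1.143; V ≈ 1.223.
5:4 ≈ 1.250; option II is nearest (Δ 0.010).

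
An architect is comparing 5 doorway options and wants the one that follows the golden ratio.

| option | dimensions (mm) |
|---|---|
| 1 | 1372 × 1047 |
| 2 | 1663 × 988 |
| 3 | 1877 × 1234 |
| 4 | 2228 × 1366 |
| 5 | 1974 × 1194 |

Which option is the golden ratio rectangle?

4

Ratios (long/short): 1 ≈ 1.310; 2 ≈ 1.683; 3 ≈ 1.521; 4 ≈ 1.631; 5 ≈ 1.653.
golden ratio ≈ 1.618; option 4 is nearest (Δ 0.013).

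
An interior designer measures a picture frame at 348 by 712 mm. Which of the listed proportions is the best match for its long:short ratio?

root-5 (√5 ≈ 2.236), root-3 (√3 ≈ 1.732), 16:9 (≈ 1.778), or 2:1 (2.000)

2:1

Ratio = 712 / 348 ≈ 2.046.
Distances: root-5 2.236 (Δ 0.190); root-3 1.732 (Δ 0.314); 16:9 1.778 (Δ 0.268); 2:1 2.000 (Δ 0.046).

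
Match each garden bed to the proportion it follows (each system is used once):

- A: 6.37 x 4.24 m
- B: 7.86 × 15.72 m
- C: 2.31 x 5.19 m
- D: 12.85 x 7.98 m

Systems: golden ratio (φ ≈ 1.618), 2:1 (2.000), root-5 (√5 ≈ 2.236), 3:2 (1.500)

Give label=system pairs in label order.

Ratios: A ≈ 1.502; B ≈ 2.000; C ≈ 2.247; D ≈ 1.610.
Targets: golden ratio ≈ 1.618; 2:1 ≈ 2.000; root-5 ≈ 2.236; 3:2 ≈ 1.500.

A=3:2, B=2:1, C=root-5, D=golden ratio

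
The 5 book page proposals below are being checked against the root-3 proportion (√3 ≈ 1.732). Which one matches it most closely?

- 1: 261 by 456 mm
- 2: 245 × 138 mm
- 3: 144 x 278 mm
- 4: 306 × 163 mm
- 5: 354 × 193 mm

1

Target root-3 ≈ 1.732.
1: 1.747 (Δ0.015)  2: 1.775 (Δ0.043)  3: 1.931 (Δ0.199)  4: 1.877 (Δ0.145)  5: 1.834 (Δ0.102)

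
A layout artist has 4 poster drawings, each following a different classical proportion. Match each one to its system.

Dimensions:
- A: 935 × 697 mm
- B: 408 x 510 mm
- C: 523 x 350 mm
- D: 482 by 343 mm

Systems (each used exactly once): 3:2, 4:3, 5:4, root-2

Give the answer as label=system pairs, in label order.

A=4:3, B=5:4, C=3:2, D=root-2

A = 935/697 ≈ 1.341 → 4:3 (1.333)
B = 510/408 ≈ 1.250 → 5:4 (1.250)
C = 523/350 ≈ 1.494 → 3:2 (1.500)
D = 482/343 ≈ 1.405 → root-2 (1.414)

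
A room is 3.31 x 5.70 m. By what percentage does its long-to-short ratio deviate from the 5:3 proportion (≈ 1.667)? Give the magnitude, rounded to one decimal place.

3.3%

Ratio = 5.70 / 3.31 ≈ 1.7221.
Ideal 5:3 ≈ 1.6667. |1.7221 − 1.6667| / 1.6667 ≈ 3.32% → 3.3%.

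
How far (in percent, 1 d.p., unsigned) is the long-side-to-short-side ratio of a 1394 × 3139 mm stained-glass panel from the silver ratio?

Ratio = 3139 / 1394 ≈ 2.2518.
Ideal silver ratio ≈ 2.4142. |2.2518 − 2.4142| / 2.4142 ≈ 6.73% → 6.7%.

6.7%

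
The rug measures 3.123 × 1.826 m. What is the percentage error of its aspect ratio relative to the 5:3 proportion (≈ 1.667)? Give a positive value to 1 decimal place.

Ratio = 3.123 / 1.826 ≈ 1.7103.
Ideal 5:3 ≈ 1.6667. |1.7103 − 1.6667| / 1.6667 ≈ 2.62% → 2.6%.

2.6%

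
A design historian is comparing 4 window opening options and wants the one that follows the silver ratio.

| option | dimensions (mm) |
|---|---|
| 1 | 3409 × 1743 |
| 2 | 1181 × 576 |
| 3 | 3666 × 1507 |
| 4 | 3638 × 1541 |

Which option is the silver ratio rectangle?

Target silver ratio ≈ 2.414.
1: 1.956 (Δ0.458)  2: 2.050 (Δ0.364)  3: 2.433 (Δ0.019)  4: 2.361 (Δ0.053)

3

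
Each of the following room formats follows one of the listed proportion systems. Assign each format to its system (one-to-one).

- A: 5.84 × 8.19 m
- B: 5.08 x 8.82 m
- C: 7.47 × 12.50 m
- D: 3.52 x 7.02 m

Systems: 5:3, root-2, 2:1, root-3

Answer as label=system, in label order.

A=root-2, B=root-3, C=5:3, D=2:1

Ratios: A ≈ 1.402; B ≈ 1.736; C ≈ 1.673; D ≈ 1.994.
Targets: 5:3 ≈ 1.667; root-2 ≈ 1.414; 2:1 ≈ 2.000; root-3 ≈ 1.732.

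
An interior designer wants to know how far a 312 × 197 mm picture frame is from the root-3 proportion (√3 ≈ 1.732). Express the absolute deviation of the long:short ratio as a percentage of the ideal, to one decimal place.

Ratio = 312 / 197 ≈ 1.5838.
Ideal root-3 ≈ 1.7321. |1.5838 − 1.7321| / 1.7321 ≈ 8.56% → 8.6%.

8.6%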